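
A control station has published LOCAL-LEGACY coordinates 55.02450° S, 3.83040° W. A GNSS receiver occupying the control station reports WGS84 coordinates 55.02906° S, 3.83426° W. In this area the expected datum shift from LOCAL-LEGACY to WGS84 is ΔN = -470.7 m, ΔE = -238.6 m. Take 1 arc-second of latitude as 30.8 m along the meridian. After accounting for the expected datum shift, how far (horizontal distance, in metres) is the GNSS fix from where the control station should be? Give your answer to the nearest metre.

Observed coordinate differences: Δφ = -0.00456°, Δλ = -0.00386°.
Converting to metres (1° lat = 110880 m, cos φ = 0.573226): observed ΔN = -505.6 m, observed ΔE = -245.3 m.
Subtracting the expected shift leaves a residual of -505.6 − (-470.7) = -34.9 m north and -245.3 − (-238.6) = -6.7 m east.
Residual distance = √((-34.9)² + (-6.7)²) = 35.6 m.

36 m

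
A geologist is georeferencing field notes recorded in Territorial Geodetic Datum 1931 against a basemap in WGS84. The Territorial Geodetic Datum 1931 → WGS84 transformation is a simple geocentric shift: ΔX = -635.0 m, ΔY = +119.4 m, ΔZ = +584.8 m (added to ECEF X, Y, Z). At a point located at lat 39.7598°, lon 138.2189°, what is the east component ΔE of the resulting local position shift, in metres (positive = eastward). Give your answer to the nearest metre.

The local east axis at (φ, λ) is (−sin λ, cos λ, 0), so ΔE = −sin(138.2189°)·(-635.0) + cos(138.2189°)·119.4 = 334.06 m.

ΔE = 334 m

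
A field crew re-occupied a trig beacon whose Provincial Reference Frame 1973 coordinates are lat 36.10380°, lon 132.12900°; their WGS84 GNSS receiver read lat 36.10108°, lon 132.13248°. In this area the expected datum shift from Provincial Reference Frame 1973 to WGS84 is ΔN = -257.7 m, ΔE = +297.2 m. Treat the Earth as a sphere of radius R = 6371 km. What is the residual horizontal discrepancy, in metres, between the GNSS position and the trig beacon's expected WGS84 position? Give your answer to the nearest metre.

Observed coordinate differences: Δφ = -0.00272°, Δλ = +0.00348°.
Converting to metres (1° lat = 111195 m, cos φ = 0.807951): observed ΔN = -302.5 m, observed ΔE = 312.6 m.
Subtracting the expected shift leaves a residual of -302.5 − (-257.7) = -44.8 m north and 312.6 − (297.2) = 15.4 m east.
Residual distance = √((-44.8)² + 15.4²) = 47.3 m.

47 m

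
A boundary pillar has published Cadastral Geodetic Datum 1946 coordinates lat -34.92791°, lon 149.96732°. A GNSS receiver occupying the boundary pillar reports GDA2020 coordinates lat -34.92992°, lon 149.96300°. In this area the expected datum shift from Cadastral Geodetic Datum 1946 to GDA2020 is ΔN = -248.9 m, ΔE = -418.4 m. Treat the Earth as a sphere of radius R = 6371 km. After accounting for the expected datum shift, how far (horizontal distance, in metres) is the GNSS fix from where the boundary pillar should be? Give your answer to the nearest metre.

35 m

Observed coordinate differences: Δφ = -0.00201°, Δλ = -0.00432°.
Converting to metres (1° lat = 111195 m, cos φ = 0.819873): observed ΔN = -223.5 m, observed ΔE = -393.8 m.
Subtracting the expected shift leaves a residual of -223.5 − (-248.9) = 25.4 m north and -393.8 − (-418.4) = 24.6 m east.
Residual distance = √(25.4² + 24.6²) = 35.3 m.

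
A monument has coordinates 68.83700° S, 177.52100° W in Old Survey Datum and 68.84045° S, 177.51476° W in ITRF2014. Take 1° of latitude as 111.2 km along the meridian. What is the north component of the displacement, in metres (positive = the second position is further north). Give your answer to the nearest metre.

ΔN = -384 m

Δφ = -68.84045° − -68.83700° = -0.00345°; Δλ = -177.51476° − -177.52100° = +0.00624°.
ΔN = Δφ × 111200 = -383.6 m; ΔE = Δλ × 111200 × cos(-68.83700°) = +0.00624 × 111200 × 0.361022 = 250.5 m.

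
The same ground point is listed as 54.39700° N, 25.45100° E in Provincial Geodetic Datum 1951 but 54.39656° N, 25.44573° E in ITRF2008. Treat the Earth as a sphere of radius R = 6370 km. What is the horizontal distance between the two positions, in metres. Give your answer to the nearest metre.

Δφ = 54.39656° − 54.39700° = -0.00044°; Δλ = 25.44573° − 25.45100° = -0.00527°.
1° along a meridian = πR/180 = 111177 m.
ΔN = Δφ × 111177 = -48.9 m; ΔE = Δλ × 111177 × cos(54.39700°) = -0.00527 × 111177 × 0.582166 = -341.1 m.
Distance = √(ΔE² + ΔN²) = √((-341.1)² + (-48.9)²) = 344.6 m.

345 m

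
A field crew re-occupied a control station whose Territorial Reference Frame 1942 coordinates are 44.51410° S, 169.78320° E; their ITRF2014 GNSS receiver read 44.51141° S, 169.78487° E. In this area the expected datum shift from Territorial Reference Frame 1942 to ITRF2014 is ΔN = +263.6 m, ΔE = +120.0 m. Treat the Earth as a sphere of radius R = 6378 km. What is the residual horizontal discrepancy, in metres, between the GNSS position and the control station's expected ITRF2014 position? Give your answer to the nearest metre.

38 m

Observed coordinate differences: Δφ = +0.00269°, Δλ = +0.00167°.
Converting to metres (1° lat = 111317 m, cos φ = 0.713078): observed ΔN = 299.4 m, observed ΔE = 132.6 m.
Subtracting the expected shift leaves a residual of 299.4 − (263.6) = 35.8 m north and 132.6 − (120.0) = 12.6 m east.
Residual distance = √(35.8² + 12.6²) = 38.0 m.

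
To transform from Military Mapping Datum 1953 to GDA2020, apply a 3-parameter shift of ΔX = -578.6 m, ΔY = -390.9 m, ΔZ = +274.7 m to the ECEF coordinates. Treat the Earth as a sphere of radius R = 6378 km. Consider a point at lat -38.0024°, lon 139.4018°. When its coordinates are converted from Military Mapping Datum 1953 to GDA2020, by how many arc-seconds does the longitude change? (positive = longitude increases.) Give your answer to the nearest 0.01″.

Δλ = 27.63″

sin φ = -0.615694, cos φ = 0.787985, sin λ = 0.650750, cos λ = -0.759292.
East component: ΔE = −sin λ·ΔX + cos λ·ΔY = −(0.650750)(-578.6) + (-0.759292)(-390.9) = 673.33 m.
1° of latitude spans πR/180 = 111317 m; at latitude φ, 1° of longitude spans that × cos φ = 87716.2 m, so Δλ = 673.33 / 87716.2 × 3600 = 27.634″.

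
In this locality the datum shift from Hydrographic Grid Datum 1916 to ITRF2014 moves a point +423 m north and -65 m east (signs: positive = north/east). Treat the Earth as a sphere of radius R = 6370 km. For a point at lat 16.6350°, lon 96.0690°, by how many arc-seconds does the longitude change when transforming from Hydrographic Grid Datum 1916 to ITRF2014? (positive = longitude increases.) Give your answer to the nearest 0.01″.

Δλ = -2.20″

At latitude 16.6350°, cos φ = 0.958148.
One radian of longitude at latitude φ spans R cos φ, so Δλ = ΔE / (R cos φ) = -65.0 / (6370000 × 0.958148) = -1.0650e-05 rad = -2.197″.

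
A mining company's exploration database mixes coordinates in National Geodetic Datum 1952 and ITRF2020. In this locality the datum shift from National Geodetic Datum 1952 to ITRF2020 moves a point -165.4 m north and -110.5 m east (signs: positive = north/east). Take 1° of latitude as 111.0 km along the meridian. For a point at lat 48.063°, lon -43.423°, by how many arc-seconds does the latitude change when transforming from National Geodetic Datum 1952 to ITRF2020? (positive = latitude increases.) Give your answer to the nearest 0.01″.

Δφ = -5.36″

1° of latitude = 111.0 km, so Δφ = -165.4 / 111000 = -0.0014901° = -5.364″.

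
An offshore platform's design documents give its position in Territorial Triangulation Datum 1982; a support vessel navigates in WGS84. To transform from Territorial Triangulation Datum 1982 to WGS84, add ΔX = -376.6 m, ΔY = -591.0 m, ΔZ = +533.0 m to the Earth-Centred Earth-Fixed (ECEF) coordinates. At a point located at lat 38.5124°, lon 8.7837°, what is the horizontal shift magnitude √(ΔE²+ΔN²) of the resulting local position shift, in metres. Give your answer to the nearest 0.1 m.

879.9 m

At φ = 38.5124°, λ = 8.7837°: sin φ = 0.622684, cos φ = 0.782473, sin λ = 0.152705, cos λ = 0.988272.
ΔE = −sin λ·ΔX + cos λ·ΔY = −(0.152705)·(-376.6) + (0.988272)·(-591.0) = -526.56 m.
ΔN = −sin φ cos λ·ΔX − sin φ sin λ·ΔY + cos φ·ΔZ = −(0.622684)(0.988272)(-376.6) − (0.622684)(0.152705)(-591.0) + (0.782473)(533.0) = 705.01 m.
Horizontal magnitude = √(ΔE² + ΔN²) = √((-526.56)² + 705.01²) = 879.94 m.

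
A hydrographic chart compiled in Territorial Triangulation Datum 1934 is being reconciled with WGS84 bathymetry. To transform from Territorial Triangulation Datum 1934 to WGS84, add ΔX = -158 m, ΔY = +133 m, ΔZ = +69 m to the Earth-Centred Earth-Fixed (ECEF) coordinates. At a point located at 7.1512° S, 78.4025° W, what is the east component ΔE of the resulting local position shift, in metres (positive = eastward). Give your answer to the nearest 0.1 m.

ΔE = -128.0 m

At φ = -7.1512°, λ = -78.4025°: sin φ = -0.124488, cos φ = 0.992221, sin λ = -0.979584, cos λ = 0.201035.
ΔE = −sin λ·ΔX + cos λ·ΔY = −(-0.979584)·(-158) + (0.201035)·(133) = -128.04 m.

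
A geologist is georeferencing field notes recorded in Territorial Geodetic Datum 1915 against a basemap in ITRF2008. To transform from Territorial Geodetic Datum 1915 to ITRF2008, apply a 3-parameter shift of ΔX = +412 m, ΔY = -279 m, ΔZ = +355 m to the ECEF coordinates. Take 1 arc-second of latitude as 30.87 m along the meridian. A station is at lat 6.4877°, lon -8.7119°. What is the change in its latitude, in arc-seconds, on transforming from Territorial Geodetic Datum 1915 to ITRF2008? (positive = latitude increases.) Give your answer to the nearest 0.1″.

Δφ = 9.8″

sin φ = 0.112990, cos φ = 0.993596, sin λ = -0.151466, cos λ = 0.988462.
North component: ΔN = −sin φ cos λ·ΔX − sin φ sin λ·ΔY + cos φ·ΔZ = −(0.112990)(0.988462)(412) − (0.112990)(-0.151466)(-279) + (0.993596)(355) = 301.94 m.
1° of latitude spans 3600 × 30.87 = 111132 m, so Δφ = 301.94 / 111132 × 3600 = 9.781″.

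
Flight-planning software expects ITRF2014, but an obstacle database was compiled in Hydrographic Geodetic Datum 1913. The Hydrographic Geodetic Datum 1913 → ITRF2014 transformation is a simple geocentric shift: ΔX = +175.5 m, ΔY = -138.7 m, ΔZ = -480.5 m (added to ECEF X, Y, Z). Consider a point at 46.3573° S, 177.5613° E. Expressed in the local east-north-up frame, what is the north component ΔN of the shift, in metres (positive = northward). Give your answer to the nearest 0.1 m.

ΔN = -462.8 m

The local north axis is (−sin φ cos λ, −sin φ sin λ, cos φ), giving ΔN = -126.887 − 4.271 − 331.621 = -462.78 m.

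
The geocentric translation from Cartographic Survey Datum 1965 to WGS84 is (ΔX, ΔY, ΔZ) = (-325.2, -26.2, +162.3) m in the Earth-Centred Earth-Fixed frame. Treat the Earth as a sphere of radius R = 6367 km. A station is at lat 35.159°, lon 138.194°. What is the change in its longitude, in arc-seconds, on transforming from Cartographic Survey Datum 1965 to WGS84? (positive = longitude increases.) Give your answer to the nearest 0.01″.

sin φ = 0.575847, cos φ = 0.817557, sin λ = 0.666611, cos λ = -0.745406.
East component: ΔE = −sin λ·ΔX + cos λ·ΔY = −(0.666611)(-325.2) + (-0.745406)(-26.2) = 236.31 m.
1° of latitude spans πR/180 = 111125 m; at latitude φ, 1° of longitude spans that × cos φ = 90851.1 m, so Δλ = 236.31 / 90851.1 × 3600 = 9.364″.

Δλ = 9.36″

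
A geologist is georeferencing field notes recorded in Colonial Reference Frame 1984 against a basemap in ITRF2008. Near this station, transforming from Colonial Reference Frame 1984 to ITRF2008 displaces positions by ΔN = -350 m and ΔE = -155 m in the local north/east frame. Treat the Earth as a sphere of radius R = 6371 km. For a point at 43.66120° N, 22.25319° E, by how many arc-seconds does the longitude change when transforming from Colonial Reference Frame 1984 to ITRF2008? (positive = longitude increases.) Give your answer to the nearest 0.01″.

At latitude 43.66120°, cos φ = 0.723435.
One radian of longitude at latitude φ spans R cos φ, so Δλ = ΔE / (R cos φ) = -155.0 / (6371000 × 0.723435) = -3.3630e-05 rad = -6.937″.

Δλ = -6.94″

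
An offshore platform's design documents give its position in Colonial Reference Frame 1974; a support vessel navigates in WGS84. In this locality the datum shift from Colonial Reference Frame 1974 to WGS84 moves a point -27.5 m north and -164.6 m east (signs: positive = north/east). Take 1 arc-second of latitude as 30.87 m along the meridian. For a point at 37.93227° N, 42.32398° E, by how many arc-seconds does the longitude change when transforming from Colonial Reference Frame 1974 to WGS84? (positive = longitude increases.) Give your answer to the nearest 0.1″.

At latitude 37.93227°, cos φ = 0.788738.
1″ of longitude at this latitude = 30.87 × cos φ = 24.3483 m, so Δλ = -164.6 / 24.3483 = -6.760″.

Δλ = -6.8″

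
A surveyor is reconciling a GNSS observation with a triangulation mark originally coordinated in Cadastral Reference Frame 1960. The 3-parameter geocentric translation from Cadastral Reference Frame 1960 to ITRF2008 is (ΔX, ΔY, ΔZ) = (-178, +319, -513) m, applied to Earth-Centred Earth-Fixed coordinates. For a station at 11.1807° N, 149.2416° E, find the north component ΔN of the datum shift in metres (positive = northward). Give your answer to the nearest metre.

ΔN = -565 m

At φ = 11.1807°, λ = 149.2416°: sin φ = 0.193904, cos φ = 0.981021, sin λ = 0.511419, cos λ = -0.859331.
ΔN = −sin φ cos λ·ΔX − sin φ sin λ·ΔY + cos φ·ΔZ = −(0.193904)(-0.859331)(-178) − (0.193904)(0.511419)(319) + (0.981021)(-513) = -564.56 m.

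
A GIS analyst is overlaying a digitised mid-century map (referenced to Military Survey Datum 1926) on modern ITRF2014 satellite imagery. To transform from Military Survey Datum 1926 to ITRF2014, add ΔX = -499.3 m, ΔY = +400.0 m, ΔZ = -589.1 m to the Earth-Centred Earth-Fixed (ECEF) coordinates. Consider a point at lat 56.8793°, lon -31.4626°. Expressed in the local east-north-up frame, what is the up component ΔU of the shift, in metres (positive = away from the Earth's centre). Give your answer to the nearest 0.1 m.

The local up (radial) axis is (cos φ cos λ, cos φ sin λ, sin φ), giving ΔU = -232.710 − 114.077 − 493.384 = -840.17 m.

ΔU = -840.2 m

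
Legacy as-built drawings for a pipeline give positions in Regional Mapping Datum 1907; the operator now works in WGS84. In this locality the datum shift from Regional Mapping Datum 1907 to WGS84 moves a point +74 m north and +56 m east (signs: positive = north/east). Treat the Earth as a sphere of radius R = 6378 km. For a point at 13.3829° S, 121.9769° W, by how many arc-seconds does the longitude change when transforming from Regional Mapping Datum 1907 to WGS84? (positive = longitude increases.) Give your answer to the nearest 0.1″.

Δλ = 1.9″

At latitude -13.3829°, cos φ = 0.972845.
One radian of longitude at latitude φ spans R cos φ, so Δλ = ΔE / (R cos φ) = 56.0 / (6378000 × 0.972845) = 9.0253e-06 rad = 1.862″.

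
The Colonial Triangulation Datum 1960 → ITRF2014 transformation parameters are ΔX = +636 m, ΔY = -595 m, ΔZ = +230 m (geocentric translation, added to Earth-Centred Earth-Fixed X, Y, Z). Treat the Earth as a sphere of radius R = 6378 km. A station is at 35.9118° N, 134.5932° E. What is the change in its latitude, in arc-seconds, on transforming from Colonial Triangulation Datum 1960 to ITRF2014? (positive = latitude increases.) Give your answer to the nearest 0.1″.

sin φ = 0.586539, cos φ = 0.809921, sin λ = 0.712109, cos λ = -0.702069.
North component: ΔN = −sin φ cos λ·ΔX − sin φ sin λ·ΔY + cos φ·ΔZ = −(0.586539)(-0.702069)(636) − (0.586539)(0.712109)(-595) + (0.809921)(230) = 696.70 m.
1° of latitude spans πR/180 = 111317 m, so Δφ = 696.70 / 111317 × 3600 = 22.531″.

Δφ = 22.5″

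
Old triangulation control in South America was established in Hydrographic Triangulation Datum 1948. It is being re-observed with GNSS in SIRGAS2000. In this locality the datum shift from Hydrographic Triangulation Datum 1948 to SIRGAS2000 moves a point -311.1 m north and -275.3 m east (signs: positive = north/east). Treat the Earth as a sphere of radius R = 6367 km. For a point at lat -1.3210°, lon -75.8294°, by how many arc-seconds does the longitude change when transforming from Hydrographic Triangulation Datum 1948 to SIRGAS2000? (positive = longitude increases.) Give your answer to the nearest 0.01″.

At latitude -1.3210°, cos φ = 0.999734.
One radian of longitude at latitude φ spans R cos φ, so Δλ = ΔE / (R cos φ) = -275.3 / (6367000 × 0.999734) = -4.3250e-05 rad = -8.921″.

Δλ = -8.92″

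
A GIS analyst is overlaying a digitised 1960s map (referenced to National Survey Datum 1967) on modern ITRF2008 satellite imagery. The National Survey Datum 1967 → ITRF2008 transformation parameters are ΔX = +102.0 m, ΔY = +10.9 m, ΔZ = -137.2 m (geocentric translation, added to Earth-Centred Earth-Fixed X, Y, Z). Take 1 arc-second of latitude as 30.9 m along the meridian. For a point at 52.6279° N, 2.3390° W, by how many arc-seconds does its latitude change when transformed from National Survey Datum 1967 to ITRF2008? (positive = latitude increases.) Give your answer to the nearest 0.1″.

sin φ = 0.794710, cos φ = 0.606989, sin λ = -0.040812, cos λ = 0.999167.
North component: ΔN = −sin φ cos λ·ΔX − sin φ sin λ·ΔY + cos φ·ΔZ = −(0.794710)(0.999167)(102.0) − (0.794710)(-0.040812)(10.9) + (0.606989)(-137.2) = -163.92 m.
1° of latitude spans 3600 × 30.90 = 111240 m, so Δφ = -163.92 / 111240 × 3600 = -5.305″.

Δφ = -5.3″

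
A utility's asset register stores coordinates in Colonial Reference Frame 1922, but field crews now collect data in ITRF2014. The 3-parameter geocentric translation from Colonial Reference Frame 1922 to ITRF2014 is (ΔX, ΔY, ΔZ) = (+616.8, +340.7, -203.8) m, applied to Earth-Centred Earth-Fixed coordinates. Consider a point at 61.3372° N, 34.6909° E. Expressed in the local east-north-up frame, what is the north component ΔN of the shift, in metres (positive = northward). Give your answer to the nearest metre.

ΔN = -713 m

The local north axis is (−sin φ cos λ, −sin φ sin λ, cos φ), giving ΔN = -445.006 − 170.147 − 97.753 = -712.91 m.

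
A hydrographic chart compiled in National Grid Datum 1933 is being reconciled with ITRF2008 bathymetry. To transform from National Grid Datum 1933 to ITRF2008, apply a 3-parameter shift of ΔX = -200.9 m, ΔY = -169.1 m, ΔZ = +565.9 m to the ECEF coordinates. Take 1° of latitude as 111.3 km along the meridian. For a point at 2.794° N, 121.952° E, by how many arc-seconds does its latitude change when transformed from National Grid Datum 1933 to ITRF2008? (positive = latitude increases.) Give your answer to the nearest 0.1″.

sin φ = 0.048745, cos φ = 0.998811, sin λ = 0.848492, cos λ = -0.529209.
North component: ΔN = −sin φ cos λ·ΔX − sin φ sin λ·ΔY + cos φ·ΔZ = −(0.048745)(-0.529209)(-200.9) − (0.048745)(0.848492)(-169.1) + (0.998811)(565.9) = 567.04 m.
1° of latitude spans 111300 m, so Δφ = 567.04 / 111300 × 3600 = 18.341″.

Δφ = 18.3″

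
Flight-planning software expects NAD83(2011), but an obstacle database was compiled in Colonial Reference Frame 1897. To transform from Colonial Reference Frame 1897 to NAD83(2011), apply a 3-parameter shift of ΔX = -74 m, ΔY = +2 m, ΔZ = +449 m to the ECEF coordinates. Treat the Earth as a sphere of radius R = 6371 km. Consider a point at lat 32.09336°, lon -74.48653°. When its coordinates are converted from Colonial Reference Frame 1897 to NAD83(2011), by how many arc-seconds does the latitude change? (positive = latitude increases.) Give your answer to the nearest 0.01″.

Δφ = 12.69″

sin φ = 0.531300, cos φ = 0.847183, sin λ = -0.963568, cos λ = 0.267465.
North component: ΔN = −sin φ cos λ·ΔX − sin φ sin λ·ΔY + cos φ·ΔZ = −(0.531300)(0.267465)(-74) − (0.531300)(-0.963568)(2) + (0.847183)(449) = 391.92 m.
1° of latitude spans πR/180 = 111195 m, so Δφ = 391.92 / 111195 × 3600 = 12.689″.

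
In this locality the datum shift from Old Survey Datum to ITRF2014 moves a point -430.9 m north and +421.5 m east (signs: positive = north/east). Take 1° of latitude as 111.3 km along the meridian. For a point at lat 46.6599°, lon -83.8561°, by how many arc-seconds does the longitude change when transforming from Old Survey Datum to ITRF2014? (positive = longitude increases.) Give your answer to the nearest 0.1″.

Δλ = 19.9″

At latitude 46.6599°, cos φ = 0.686328.
1° of longitude at this latitude = 111.3 × cos φ = 76.39 km, so Δλ = 421.5 / 76388.3 = 0.0055179° = 19.864″.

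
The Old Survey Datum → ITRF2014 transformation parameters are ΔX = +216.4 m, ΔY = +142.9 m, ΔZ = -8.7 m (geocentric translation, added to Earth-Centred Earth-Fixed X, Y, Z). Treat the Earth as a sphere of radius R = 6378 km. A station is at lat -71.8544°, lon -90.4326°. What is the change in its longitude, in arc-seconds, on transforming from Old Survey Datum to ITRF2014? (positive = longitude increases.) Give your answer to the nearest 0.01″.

Δλ = 22.36″

sin φ = -0.950268, cos φ = 0.311433, sin λ = -0.999971, cos λ = -0.007550.
East component: ΔE = −sin λ·ΔX + cos λ·ΔY = −(-0.999971)(216.4) + (-0.007550)(142.9) = 215.31 m.
1° of latitude spans πR/180 = 111317 m; at latitude φ, 1° of longitude spans that × cos φ = 34667.8 m, so Δλ = 215.31 / 34667.8 × 3600 = 22.359″.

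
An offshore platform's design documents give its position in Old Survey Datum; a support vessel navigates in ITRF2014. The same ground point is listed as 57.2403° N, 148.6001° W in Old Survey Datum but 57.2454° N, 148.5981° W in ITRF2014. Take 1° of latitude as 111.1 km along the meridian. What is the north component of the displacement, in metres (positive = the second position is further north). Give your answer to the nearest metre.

Δφ = 57.2454° − 57.2403° = +0.0051°; Δλ = -148.5981° − -148.6001° = +0.0020°.
ΔN = Δφ × 111100 = 566.6 m; ΔE = Δλ × 111100 × cos(57.2403°) = +0.0020 × 111100 × 0.541117 = 120.2 m.

ΔN = 567 m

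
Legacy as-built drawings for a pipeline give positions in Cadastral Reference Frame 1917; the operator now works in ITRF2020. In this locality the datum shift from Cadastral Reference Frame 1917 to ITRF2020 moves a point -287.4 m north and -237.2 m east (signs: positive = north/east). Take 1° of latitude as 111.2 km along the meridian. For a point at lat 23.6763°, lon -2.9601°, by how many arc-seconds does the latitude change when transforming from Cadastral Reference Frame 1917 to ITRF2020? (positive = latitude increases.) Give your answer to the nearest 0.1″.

1° of latitude = 111.2 km, so Δφ = -287.4 / 111200 = -0.0025845° = -9.304″.

Δφ = -9.3″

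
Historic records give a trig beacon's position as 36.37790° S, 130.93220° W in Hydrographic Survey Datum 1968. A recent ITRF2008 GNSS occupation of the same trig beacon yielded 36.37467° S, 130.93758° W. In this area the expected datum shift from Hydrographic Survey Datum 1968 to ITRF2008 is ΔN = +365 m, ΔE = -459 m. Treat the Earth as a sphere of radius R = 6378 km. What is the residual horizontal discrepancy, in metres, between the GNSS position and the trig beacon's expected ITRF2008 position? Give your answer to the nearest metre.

24 m

Observed coordinate differences: Δφ = +0.00323°, Δλ = -0.00538°.
Converting to metres (1° lat = 111317 m, cos φ = 0.805123): observed ΔN = 359.6 m, observed ΔE = -482.2 m.
Subtracting the expected shift leaves a residual of 359.6 − (365) = -5.4 m north and -482.2 − (-459) = -23.2 m east.
Residual distance = √((-5.4)² + (-23.2)²) = 23.8 m.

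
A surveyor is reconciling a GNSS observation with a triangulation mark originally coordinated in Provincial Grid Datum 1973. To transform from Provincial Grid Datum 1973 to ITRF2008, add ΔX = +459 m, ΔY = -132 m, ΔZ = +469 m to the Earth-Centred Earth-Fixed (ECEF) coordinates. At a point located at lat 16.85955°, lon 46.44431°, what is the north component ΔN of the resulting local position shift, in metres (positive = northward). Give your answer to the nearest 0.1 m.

ΔN = 384.9 m

At φ = 16.85955°, λ = 46.44431°: sin φ = 0.290027, cos φ = 0.957019, sin λ = 0.724705, cos λ = 0.689059.
ΔN = −sin φ cos λ·ΔX − sin φ sin λ·ΔY + cos φ·ΔZ = −(0.290027)(0.689059)(459) − (0.290027)(0.724705)(-132) + (0.957019)(469) = 384.86 m.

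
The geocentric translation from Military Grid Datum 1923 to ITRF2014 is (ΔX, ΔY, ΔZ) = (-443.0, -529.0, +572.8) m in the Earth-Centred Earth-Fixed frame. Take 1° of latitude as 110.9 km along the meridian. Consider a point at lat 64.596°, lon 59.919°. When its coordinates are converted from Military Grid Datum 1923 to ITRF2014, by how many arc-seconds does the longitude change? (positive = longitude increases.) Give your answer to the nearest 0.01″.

Δλ = 8.94″

sin φ = 0.903305, cos φ = 0.428998, sin λ = 0.865318, cos λ = 0.501224.
East component: ΔE = −sin λ·ΔX + cos λ·ΔY = −(0.865318)(-443.0) + (0.501224)(-529.0) = 118.19 m.
1° of latitude spans 110900 m; at latitude φ, 1° of longitude spans that × cos φ = 47575.9 m, so Δλ = 118.19 / 47575.9 × 3600 = 8.943″.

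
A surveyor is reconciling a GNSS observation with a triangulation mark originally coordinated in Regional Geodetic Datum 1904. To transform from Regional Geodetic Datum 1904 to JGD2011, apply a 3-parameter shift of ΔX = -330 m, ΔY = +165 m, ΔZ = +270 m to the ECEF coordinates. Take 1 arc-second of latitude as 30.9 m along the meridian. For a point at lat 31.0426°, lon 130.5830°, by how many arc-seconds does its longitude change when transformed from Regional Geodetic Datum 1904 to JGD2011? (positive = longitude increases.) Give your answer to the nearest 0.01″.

Δλ = 5.41″

sin φ = 0.515675, cos φ = 0.856784, sin λ = 0.759464, cos λ = -0.650549.
East component: ΔE = −sin λ·ΔX + cos λ·ΔY = −(0.759464)(-330) + (-0.650549)(165) = 143.28 m.
1° of latitude spans 3600 × 30.90 = 111240 m; at latitude φ, 1° of longitude spans that × cos φ = 95308.7 m, so Δλ = 143.28 / 95308.7 × 3600 = 5.412″.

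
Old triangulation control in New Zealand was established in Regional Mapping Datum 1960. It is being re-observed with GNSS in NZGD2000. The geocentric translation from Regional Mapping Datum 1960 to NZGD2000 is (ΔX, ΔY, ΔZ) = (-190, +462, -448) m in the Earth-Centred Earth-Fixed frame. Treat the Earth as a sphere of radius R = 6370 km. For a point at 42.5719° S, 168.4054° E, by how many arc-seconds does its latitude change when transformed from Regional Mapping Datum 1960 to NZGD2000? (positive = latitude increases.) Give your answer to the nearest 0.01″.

Δφ = -4.57″

sin φ = -0.676515, cos φ = 0.736429, sin λ = 0.200986, cos λ = -0.979594.
North component: ΔN = −sin φ cos λ·ΔX − sin φ sin λ·ΔY + cos φ·ΔZ = −(-0.676515)(-0.979594)(-190) − (-0.676515)(0.200986)(462) + (0.736429)(-448) = -141.19 m.
1° of latitude spans πR/180 = 111177 m, so Δφ = -141.19 / 111177 × 3600 = -4.572″.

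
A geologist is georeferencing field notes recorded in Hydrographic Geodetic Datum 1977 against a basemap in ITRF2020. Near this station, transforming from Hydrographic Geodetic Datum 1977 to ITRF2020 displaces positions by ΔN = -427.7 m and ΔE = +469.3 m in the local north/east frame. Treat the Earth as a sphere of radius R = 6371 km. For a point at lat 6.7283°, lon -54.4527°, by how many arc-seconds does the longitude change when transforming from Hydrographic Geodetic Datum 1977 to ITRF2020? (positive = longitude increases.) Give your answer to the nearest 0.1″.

Δλ = 15.3″

At latitude 6.7283°, cos φ = 0.993113.
One radian of longitude at latitude φ spans R cos φ, so Δλ = ΔE / (R cos φ) = 469.3 / (6371000 × 0.993113) = 7.4173e-05 rad = 15.299″.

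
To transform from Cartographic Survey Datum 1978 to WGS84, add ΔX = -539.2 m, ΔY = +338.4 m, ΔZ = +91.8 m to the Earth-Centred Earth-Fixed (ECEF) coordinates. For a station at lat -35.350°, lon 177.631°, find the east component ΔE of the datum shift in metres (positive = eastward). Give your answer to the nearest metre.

The local east axis at (φ, λ) is (−sin λ, cos λ, 0), so ΔE = −sin(177.631°)·(-539.2) + cos(177.631°)·338.4 = -315.82 m.

ΔE = -316 m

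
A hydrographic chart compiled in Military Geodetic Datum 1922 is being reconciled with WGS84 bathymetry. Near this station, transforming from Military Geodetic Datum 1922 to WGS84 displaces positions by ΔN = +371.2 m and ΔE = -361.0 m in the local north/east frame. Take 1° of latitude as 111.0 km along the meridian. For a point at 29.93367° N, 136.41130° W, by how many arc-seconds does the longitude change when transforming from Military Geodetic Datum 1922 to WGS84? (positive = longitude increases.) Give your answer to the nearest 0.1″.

At latitude 29.93367°, cos φ = 0.866604.
1° of longitude at this latitude = 111.0 × cos φ = 96.19 km, so Δλ = -361.0 / 96193.0 = -0.0037529° = -13.510″.

Δλ = -13.5″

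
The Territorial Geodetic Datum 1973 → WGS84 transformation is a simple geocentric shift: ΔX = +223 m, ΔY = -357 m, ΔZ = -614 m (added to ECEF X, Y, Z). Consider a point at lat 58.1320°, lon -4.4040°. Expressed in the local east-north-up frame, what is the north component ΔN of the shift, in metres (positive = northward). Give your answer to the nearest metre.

At φ = 58.1320°, λ = -4.4040°: sin φ = 0.849267, cos φ = 0.527964, sin λ = -0.076789, cos λ = 0.997047.
ΔN = −sin φ cos λ·ΔX − sin φ sin λ·ΔY + cos φ·ΔZ = −(0.849267)(0.997047)(223) − (0.849267)(-0.076789)(-357) + (0.527964)(-614) = -536.28 m.

ΔN = -536 m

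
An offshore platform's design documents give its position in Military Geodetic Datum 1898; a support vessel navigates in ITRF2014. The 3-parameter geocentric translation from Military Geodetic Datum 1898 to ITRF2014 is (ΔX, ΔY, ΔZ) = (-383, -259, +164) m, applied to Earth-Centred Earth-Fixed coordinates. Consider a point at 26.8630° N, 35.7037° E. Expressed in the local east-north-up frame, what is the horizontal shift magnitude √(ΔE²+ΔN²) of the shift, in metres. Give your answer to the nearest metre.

At φ = 26.8630°, λ = 35.7037°: sin φ = 0.451859, cos φ = 0.892090, sin λ = 0.583594, cos λ = 0.812046.
ΔE = −sin λ·ΔX + cos λ·ΔY = −(0.583594)·(-383) + (0.812046)·(-259) = 13.20 m.
ΔN = −sin φ cos λ·ΔX − sin φ sin λ·ΔY + cos φ·ΔZ = −(0.451859)(0.812046)(-383) − (0.451859)(0.583594)(-259) + (0.892090)(164) = 355.14 m.
Horizontal magnitude = √(ΔE² + ΔN²) = √(13.20² + 355.14²) = 355.38 m.

355 m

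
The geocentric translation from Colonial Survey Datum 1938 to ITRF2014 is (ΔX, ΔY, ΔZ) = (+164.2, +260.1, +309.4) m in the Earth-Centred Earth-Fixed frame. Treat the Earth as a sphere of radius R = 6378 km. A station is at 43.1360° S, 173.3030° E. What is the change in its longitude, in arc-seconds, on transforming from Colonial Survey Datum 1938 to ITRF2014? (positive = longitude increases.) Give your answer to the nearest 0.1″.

sin φ = -0.683732, cos φ = 0.729733, sin λ = 0.116619, cos λ = -0.993177.
East component: ΔE = −sin λ·ΔX + cos λ·ΔY = −(0.116619)(164.2) + (-0.993177)(260.1) = -277.47 m.
1° of latitude spans πR/180 = 111317 m; at latitude φ, 1° of longitude spans that × cos φ = 81231.7 m, so Δλ = -277.47 / 81231.7 × 3600 = -12.297″.

Δλ = -12.3″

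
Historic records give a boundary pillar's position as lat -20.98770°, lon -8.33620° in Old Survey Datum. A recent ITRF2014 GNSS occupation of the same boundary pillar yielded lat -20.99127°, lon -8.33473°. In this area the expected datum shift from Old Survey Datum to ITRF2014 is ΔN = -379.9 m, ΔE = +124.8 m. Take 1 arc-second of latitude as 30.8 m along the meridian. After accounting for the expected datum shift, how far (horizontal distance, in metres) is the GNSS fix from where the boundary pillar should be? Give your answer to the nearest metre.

32 m

Observed coordinate differences: Δφ = -0.00357°, Δλ = +0.00147°.
Converting to metres (1° lat = 110880 m, cos φ = 0.933657): observed ΔN = -395.8 m, observed ΔE = 152.2 m.
Subtracting the expected shift leaves a residual of -395.8 − (-379.9) = -15.9 m north and 152.2 − (124.8) = 27.4 m east.
Residual distance = √((-15.9)² + 27.4²) = 31.7 m.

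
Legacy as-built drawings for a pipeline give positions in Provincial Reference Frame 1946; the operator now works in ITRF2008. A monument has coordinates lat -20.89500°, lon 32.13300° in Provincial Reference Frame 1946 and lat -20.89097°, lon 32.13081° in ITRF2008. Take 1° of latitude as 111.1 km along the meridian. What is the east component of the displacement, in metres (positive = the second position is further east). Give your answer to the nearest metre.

Δφ = -20.89097° − -20.89500° = +0.00403°; Δλ = 32.13081° − 32.13300° = -0.00219°.
ΔN = Δφ × 111100 = 447.7 m; ΔE = Δλ × 111100 × cos(-20.89500°) = -0.00219 × 111100 × 0.934236 = -227.3 m.

ΔE = -227 m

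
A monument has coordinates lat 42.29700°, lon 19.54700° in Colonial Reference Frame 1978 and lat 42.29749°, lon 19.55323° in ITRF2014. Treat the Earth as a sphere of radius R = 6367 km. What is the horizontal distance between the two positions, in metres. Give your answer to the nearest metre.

515 m

Δφ = 42.29749° − 42.29700° = +0.00049°; Δλ = 19.55323° − 19.54700° = +0.00623°.
1° along a meridian = πR/180 = 111125 m.
ΔN = Δφ × 111125 = 54.5 m; ΔE = Δλ × 111125 × cos(42.29700°) = +0.00623 × 111125 × 0.739666 = 512.1 m.
Distance = √(ΔE² + ΔN²) = √(512.1² + 54.5²) = 515.0 m.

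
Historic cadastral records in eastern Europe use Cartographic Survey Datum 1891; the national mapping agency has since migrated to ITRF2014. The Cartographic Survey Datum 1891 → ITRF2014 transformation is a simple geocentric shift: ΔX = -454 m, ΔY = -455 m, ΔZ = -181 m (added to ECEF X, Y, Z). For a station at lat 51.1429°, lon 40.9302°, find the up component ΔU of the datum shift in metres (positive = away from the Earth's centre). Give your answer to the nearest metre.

ΔU = -543 m

At φ = 51.1429°, λ = 40.9302°: sin φ = 0.778713, cos φ = 0.627380, sin λ = 0.655139, cos λ = 0.755508.
ΔU = cos φ cos λ·ΔX + cos φ sin λ·ΔY + sin φ·ΔZ = (0.627380)(0.755508)(-454) + (0.627380)(0.655139)(-455) + (0.778713)(-181) = -543.15 m.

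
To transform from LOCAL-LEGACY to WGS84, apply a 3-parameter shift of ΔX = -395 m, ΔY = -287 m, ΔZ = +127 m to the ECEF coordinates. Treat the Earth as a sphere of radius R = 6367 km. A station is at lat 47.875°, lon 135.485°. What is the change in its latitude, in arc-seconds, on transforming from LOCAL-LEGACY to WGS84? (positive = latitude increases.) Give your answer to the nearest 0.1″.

Δφ = 0.8″

sin φ = 0.741683, cos φ = 0.670750, sin λ = 0.701096, cos λ = -0.713067.
North component: ΔN = −sin φ cos λ·ΔX − sin φ sin λ·ΔY + cos φ·ΔZ = −(0.741683)(-0.713067)(-395) − (0.741683)(0.701096)(-287) + (0.670750)(127) = 25.52 m.
1° of latitude spans πR/180 = 111125 m, so Δφ = 25.52 / 111125 × 3600 = 0.827″.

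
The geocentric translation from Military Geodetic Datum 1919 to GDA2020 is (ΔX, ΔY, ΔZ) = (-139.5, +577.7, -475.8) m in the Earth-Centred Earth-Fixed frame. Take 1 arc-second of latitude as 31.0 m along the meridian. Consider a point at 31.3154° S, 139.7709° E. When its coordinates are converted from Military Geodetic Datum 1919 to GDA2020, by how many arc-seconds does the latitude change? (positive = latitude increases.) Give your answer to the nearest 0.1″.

sin φ = -0.519749, cos φ = 0.854319, sin λ = 0.645846, cos λ = -0.763468.
North component: ΔN = −sin φ cos λ·ΔX − sin φ sin λ·ΔY + cos φ·ΔZ = −(-0.519749)(-0.763468)(-139.5) − (-0.519749)(0.645846)(577.7) + (0.854319)(-475.8) = -157.21 m.
1° of latitude spans 3600 × 31.00 = 111600 m, so Δφ = -157.21 / 111600 × 3600 = -5.071″.

Δφ = -5.1″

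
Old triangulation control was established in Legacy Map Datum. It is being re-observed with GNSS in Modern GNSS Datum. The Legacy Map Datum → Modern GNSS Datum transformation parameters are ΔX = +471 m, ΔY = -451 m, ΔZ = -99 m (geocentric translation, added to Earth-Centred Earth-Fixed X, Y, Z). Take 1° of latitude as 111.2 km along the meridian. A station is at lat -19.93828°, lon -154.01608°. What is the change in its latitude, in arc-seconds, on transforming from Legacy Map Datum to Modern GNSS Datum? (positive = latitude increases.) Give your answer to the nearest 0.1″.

Δφ = -5.5″

sin φ = -0.341008, cos φ = 0.940061, sin λ = -0.438119, cos λ = -0.898917.
North component: ΔN = −sin φ cos λ·ΔX − sin φ sin λ·ΔY + cos φ·ΔZ = −(-0.341008)(-0.898917)(471) − (-0.341008)(-0.438119)(-451) + (0.940061)(-99) = -170.06 m.
1° of latitude spans 111200 m, so Δφ = -170.06 / 111200 × 3600 = -5.506″.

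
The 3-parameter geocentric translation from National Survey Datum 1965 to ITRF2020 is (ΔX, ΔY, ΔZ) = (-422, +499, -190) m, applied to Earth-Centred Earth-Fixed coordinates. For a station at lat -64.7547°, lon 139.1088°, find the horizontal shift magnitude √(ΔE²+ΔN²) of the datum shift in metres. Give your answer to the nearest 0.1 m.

513.0 m

At φ = -64.7547°, λ = 139.1088°: sin φ = -0.904490, cos φ = 0.426495, sin λ = 0.654625, cos λ = -0.755954.
ΔE = −sin λ·ΔX + cos λ·ΔY = −(0.654625)·(-422) + (-0.755954)·(499) = -100.97 m.
ΔN = −sin φ cos λ·ΔX − sin φ sin λ·ΔY + cos φ·ΔZ = −(-0.904490)(-0.755954)(-422) − (-0.904490)(0.654625)(499) + (0.426495)(-190) = 502.97 m.
Horizontal magnitude = √(ΔE² + ΔN²) = √((-100.97)² + 502.97²) = 513.00 m.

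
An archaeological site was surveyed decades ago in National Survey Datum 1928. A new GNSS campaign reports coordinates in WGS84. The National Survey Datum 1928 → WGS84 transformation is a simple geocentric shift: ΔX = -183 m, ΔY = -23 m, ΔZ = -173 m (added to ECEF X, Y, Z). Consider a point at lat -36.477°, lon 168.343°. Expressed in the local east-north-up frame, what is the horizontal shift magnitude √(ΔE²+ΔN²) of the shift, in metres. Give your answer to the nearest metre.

At φ = -36.477°, λ = 168.343°: sin φ = -0.594500, cos φ = 0.804096, sin λ = 0.202052, cos λ = -0.979375.
ΔE = −sin λ·ΔX + cos λ·ΔY = −(0.202052)·(-183) + (-0.979375)·(-23) = 59.50 m.
ΔN = −sin φ cos λ·ΔX − sin φ sin λ·ΔY + cos φ·ΔZ = −(-0.594500)(-0.979375)(-183) − (-0.594500)(0.202052)(-23) + (0.804096)(-173) = -35.32 m.
Horizontal magnitude = √(ΔE² + ΔN²) = √(59.50² + (-35.32)²) = 69.20 m.

69 m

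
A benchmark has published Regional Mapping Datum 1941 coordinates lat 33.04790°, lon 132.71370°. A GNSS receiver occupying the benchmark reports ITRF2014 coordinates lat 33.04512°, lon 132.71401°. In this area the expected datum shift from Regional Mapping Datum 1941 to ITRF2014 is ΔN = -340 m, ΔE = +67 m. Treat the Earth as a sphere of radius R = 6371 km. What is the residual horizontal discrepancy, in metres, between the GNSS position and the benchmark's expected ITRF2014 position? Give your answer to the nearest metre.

49 m

Observed coordinate differences: Δφ = -0.00278°, Δλ = +0.00031°.
Converting to metres (1° lat = 111195 m, cos φ = 0.838215): observed ΔN = -309.1 m, observed ΔE = 28.9 m.
Subtracting the expected shift leaves a residual of -309.1 − (-340) = 30.9 m north and 28.9 − (67) = -38.1 m east.
Residual distance = √(30.9² + (-38.1)²) = 49.0 m.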